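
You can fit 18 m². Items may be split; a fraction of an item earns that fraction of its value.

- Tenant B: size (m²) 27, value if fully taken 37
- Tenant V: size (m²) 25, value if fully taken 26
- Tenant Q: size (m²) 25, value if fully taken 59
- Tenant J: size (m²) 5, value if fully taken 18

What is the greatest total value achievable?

Rank by value-to-size ratio: Tenant J 18/5≈3.6, Tenant Q 59/25≈2.36, Tenant B 37/27≈1.37, Tenant V 26/25≈1.04.
Tenant J: take in full, 5 m² for value 18 — 13 left.
13 m² left: a 13/25 share of Tenant Q gives 59×13/25 = 30.68.
Total value = 48.68.

48.68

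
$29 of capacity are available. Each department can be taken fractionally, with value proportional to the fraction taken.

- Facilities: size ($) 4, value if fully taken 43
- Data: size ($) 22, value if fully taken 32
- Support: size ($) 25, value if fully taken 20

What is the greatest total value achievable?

Best value per unit of size first: Facilities 43/4≈10.8, Data 32/22≈1.45, Support 20/25≈0.8.
All 4 $ of Facilities fit (value 43) ; 25 remain.
Take all of Data (22 $, value 32) ; 3 $ left.
Fill the last 3 $ with part of Support: 3/25 of it earns 2.4.
Total value = 77.4.

77.4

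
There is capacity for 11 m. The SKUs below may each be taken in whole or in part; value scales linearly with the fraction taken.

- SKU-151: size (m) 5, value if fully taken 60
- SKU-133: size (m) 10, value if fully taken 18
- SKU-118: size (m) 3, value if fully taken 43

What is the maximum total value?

Sort by value density: SKU-118 43/3≈14.3, SKU-151 60/5≈12, SKU-133 18/10≈1.8.
Take all of SKU-118 (3 m, value 43) — 8 m left.
Take all of SKU-151 (5 m, value 60) — 3 m left.
Only 3 m remain; take 3/10 of SKU-133 for value 18×3/10 = 5.4.
Total value = 108.4.

108.4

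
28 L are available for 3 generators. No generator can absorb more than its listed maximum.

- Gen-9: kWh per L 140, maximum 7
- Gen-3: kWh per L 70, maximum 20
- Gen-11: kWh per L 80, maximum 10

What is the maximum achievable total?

2550

Rank by kWh per L: Gen-9 140 > Gen-11 80 > Gen-3 70.
Gen-9: +7 to 7 (cap) → 21 left.
Gen-11: +10 to 10 (cap) → 11 left.
Only 11 left; Gen-3 takes them to reach 11.
Total = 140×7 + 70×11 + 80×10 = 2550.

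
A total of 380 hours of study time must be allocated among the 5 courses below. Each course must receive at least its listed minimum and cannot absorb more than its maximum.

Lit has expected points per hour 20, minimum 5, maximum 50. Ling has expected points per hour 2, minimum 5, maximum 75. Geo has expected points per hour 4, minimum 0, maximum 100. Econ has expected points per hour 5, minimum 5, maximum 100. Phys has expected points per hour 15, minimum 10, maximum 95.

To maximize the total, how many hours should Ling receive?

35

Meeting every minimum uses 5+5+0+5+10 = 25 hours, leaving 355.
Order the courses by expected points per hour: Lit 20 > Phys 15 > Econ 5 > Geo 4 > Ling 2.
Give Lit 45 more to hit its cap of 50 — 310 left.
Phys takes 85 more to reach its cap of 95 — 225 left.
Give Econ 95 more to hit its cap of 100 — 130 left.
Geo takes 100 more to reach its cap of 100 — 30 left.
Ling has room for 70 more but only 30 remain, so it gets 35.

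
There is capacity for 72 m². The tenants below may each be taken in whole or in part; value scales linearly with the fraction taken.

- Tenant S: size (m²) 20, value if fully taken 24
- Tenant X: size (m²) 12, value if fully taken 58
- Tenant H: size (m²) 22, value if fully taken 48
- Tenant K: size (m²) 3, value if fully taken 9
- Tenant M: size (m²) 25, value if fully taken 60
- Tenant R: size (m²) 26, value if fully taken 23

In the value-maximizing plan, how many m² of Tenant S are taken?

Sort by value density: Tenant X 58/12≈4.83, Tenant K 9/3≈3, Tenant M 60/25≈2.4, Tenant H 48/22≈2.18, Tenant S 24/20≈1.2, Tenant R 23/26≈0.885.
All 12 m² of Tenant X fit (value 58) → 60 remain.
Tenant K: take in full, 3 m² for value 9 → 57 left.
Tenant M: take in full, 25 m² for value 60 → 32 left.
Tenant H: take in full, 22 m² for value 48 → 10 left.
Fill the last 10 m² with part of Tenant S: 10/20 of it earns 12.

10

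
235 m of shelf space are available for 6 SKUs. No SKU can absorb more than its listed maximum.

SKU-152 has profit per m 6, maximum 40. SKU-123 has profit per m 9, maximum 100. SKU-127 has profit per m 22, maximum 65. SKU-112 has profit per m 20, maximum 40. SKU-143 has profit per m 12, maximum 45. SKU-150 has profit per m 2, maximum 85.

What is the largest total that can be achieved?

Rank by profit per m: SKU-127 22 > SKU-112 20 > SKU-143 12 > SKU-123 9 > SKU-152 6 > SKU-150 2.
SKU-127 takes 65 to reach its cap of 65 — 170 left.
SKU-112: +40 to 40 (cap) — 130 left.
Give SKU-143 45 to hit its cap of 45 — 85 left.
SKU-123 has room for 100 but only 85 remain, so it gets 85.
Total = 9×85 + 22×65 + 20×40 + 12×45 = 3535.

3535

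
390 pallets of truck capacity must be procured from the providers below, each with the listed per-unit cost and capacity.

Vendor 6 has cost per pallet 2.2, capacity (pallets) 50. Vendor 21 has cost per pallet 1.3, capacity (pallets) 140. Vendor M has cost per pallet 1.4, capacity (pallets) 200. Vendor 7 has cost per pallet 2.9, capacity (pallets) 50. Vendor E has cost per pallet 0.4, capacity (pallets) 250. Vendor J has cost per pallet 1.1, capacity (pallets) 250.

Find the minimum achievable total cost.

254

Use providers in increasing cost order.
Vendor E at 0.4: take all 250 pallets → 140 still needed.
Vendor J at 1.1: take 140 of its 250 → requirement met.
Vendor 21, Vendor M, Vendor 6, Vendor 7: unused.
Cost = 250×0.4 + 140×1.1 = 254.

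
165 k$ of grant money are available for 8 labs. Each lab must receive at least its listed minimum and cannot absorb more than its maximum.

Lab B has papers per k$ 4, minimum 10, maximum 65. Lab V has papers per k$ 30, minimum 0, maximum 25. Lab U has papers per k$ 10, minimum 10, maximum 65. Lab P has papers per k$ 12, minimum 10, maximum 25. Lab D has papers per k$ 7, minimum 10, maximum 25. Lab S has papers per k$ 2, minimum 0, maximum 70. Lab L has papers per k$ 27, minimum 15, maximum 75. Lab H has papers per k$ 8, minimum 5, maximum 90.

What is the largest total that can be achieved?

3375

Meeting every minimum uses 10+0+10+10+10+0+15+5 = 60 k$, leaving 105.
Rank by papers per k$: Lab V 30 > Lab L 27 > Lab P 12 > Lab U 10 > Lab H 8 > Lab D 7 > Lab B 4 > Lab S 2.
Give Lab V 25 more to hit its cap of 25 → 80 left.
Give Lab L 60 more to hit its cap of 75 → 20 left.
Lab P: +15 to 25 (cap) → 5 left.
Lab U: +5 (room for 55) → 15. Pool exhausted.
Total = 4×10 + 30×25 + 10×15 + 12×25 + 7×10 + 27×75 + 8×5 = 3375.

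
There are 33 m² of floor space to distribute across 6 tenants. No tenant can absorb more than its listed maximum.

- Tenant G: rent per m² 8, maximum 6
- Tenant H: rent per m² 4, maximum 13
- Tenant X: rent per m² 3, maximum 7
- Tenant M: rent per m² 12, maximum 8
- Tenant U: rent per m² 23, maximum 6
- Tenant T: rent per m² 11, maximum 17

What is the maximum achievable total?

437

Order the tenants by rent per m²: Tenant U 23 > Tenant M 12 > Tenant T 11 > Tenant G 8 > Tenant H 4 > Tenant X 3.
Tenant U: +6 to 6 (cap) → 27 left.
Give Tenant M 8 to hit its cap of 8 → 19 left.
Give Tenant T 17 to hit its cap of 17 → 2 left.
Tenant G: +2 (room for 6) → 2. Pool exhausted.
Total = 8×2 + 12×8 + 23×6 + 11×17 = 437.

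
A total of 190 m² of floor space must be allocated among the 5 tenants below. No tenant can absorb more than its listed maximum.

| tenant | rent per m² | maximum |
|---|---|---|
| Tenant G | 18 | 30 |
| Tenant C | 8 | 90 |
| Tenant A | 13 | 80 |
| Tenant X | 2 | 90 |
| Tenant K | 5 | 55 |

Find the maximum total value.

Rank by rent per m²: Tenant G 18 > Tenant A 13 > Tenant C 8 > Tenant K 5 > Tenant X 2.
Tenant G takes 30 to reach its cap of 30 — 160 left.
Tenant A takes 80 to reach its cap of 80 — 80 left.
Tenant C: +80 (room for 90) → 80. Pool exhausted.
Total = 18×30 + 8×80 + 13×80 = 2220.

2220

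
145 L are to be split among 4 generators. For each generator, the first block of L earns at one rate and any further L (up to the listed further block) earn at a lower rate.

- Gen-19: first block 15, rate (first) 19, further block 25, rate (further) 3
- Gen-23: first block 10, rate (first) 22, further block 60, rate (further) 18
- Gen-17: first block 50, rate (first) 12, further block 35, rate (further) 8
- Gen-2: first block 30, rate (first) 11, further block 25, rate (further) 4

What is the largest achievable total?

Treat each block as its own option and order by rate: Gen-23/T1 22 > Gen-19/T1 19 > Gen-23/T2 18 > Gen-17/T1 12 > Gen-2/T1 11 > Gen-17/T2 8 > Gen-2/T2 4 > Gen-19/T2 3.
Gen-23 T1 at 22: fill all 10 → 135 left.
Fill Gen-19 T1 block (15 at 19) → 120 left.
Fill Gen-23 T2 block (60 at 18) → 60 left.
Fill Gen-17 T1 block (50 at 12) → 10 left.
Gen-2 T1 at 11: only 10 left, fill 10.
Total = 22×10 + 19×15 + 18×60 + 12×50 + 11×10 = 2295.

2295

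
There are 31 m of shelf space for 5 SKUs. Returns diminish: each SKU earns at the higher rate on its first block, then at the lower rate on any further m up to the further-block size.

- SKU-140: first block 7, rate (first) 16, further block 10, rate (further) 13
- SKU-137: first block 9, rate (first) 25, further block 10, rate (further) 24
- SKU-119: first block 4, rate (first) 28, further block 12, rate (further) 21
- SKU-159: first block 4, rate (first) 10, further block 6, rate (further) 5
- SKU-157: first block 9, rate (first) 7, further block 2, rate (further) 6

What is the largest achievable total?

Order all 10 blocks by rate: SKU-119/T1 28 > SKU-137/T1 25 > SKU-137/T2 24 > SKU-119/T2 21 > SKU-140/T1 16 > SKU-140/T2 13 > SKU-159/T1 10 > SKU-157/T1 7 > SKU-157/T2 6 > SKU-159/T2 5.
SKU-119 T1 at 28: fill all 4 ; 27 left.
Fill SKU-137 T1 block (9 at 25) ; 18 left.
SKU-137 T2 at 24: fill all 10 ; 8 left.
SKU-119 T2 at 21: only 8 left, fill 8.
Total = 28×4 + 25×9 + 24×10 + 21×8 = 745.

745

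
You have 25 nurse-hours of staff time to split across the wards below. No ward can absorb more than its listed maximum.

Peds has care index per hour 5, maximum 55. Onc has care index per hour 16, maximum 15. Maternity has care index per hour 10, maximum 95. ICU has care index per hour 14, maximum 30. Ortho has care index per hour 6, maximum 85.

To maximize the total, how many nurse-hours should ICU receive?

Highest care index per hour first: Onc 16 > ICU 14 > Maternity 10 > Ortho 6 > Peds 5.
Onc takes 15 to reach its cap of 15 ; 10 left.
ICU: +10 (room for 30) → 10. Pool exhausted.

10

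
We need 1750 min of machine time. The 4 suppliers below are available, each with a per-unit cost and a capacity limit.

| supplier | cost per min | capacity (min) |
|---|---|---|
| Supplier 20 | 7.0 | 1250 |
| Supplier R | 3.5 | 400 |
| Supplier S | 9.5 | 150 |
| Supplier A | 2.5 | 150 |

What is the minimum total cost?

10175

Use suppliers in increasing cost order.
Supplier A at 2.5: take all 150 min — 1600 still needed.
Supplier R at 3.5: take all 400 min — 1200 still needed.
Take 1200 from Supplier 20 at 7.0 to finish.
Supplier S: unused.
Cost = 150×2.5 + 400×3.5 + 1200×7.0 = 10175.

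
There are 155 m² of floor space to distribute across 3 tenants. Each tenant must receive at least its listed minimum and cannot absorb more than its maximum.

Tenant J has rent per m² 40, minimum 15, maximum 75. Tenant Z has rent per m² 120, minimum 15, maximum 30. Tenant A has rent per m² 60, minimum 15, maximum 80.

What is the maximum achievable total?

10200

Meeting every minimum uses 15+15+15 = 45 m², leaving 110.
Highest rent per m² first: Tenant Z 120 > Tenant A 60 > Tenant J 40.
Give Tenant Z 15 more to hit its cap of 30 — 95 left.
Tenant A takes 65 more to reach its cap of 80 — 30 left.
Only 30 left; Tenant J takes them to reach 45.
Total = 40×45 + 120×30 + 60×80 = 10200.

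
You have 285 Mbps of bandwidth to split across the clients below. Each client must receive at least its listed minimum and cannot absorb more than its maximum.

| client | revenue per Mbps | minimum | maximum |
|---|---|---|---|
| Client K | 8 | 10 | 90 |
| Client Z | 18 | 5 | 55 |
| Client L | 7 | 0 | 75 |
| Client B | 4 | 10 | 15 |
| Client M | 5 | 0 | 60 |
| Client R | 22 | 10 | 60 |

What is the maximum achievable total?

Meeting every minimum uses 10+5+0+10+0+10 = 35 Mbps, leaving 250.
Order the clients by revenue per Mbps: Client R 22 > Client Z 18 > Client K 8 > Client L 7 > Client M 5 > Client B 4.
Client R takes 50 more to reach its cap of 60 — 200 left.
Client Z takes 50 more to reach its cap of 55 — 150 left.
Give Client K 80 more to hit its cap of 90 — 70 left.
Client L: +70 (room for 75) → 70. Pool exhausted.
Total = 8×90 + 18×55 + 7×70 + 4×10 + 22×60 = 3560.

3560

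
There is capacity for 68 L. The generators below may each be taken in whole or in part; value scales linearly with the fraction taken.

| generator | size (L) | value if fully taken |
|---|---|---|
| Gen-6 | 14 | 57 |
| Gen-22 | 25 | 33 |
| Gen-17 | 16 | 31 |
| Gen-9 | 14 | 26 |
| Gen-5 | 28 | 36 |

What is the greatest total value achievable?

145.68

Best value per unit of size first: Gen-6 57/14≈4.07, Gen-17 31/16≈1.94, Gen-9 26/14≈1.86, Gen-22 33/25≈1.32, Gen-5 36/28≈1.29.
Take all of Gen-6 (14 L, value 57) → 54 L left.
Take all of Gen-17 (16 L, value 31) → 38 L left.
Gen-9: take in full, 14 L for value 26 → 24 left.
Fill the last 24 L with part of Gen-22: 24/25 of it earns 31.68.
Total value = 145.68.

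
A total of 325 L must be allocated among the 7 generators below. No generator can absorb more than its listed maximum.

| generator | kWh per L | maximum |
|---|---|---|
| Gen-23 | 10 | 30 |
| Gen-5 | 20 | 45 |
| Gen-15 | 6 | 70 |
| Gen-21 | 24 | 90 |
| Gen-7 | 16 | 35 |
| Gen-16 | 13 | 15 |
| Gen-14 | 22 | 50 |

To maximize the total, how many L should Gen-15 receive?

Order the generators by kWh per L: Gen-21 24 > Gen-14 22 > Gen-5 20 > Gen-7 16 > Gen-16 13 > Gen-23 10 > Gen-15 6.
Gen-21 takes 90 to reach its cap of 90 — 235 left.
Gen-14 takes 50 to reach its cap of 50 — 185 left.
Gen-5: +45 to 45 (cap) — 140 left.
Gen-7 takes 35 to reach its cap of 35 — 105 left.
Gen-16 takes 15 to reach its cap of 15 — 90 left.
Give Gen-23 30 to hit its cap of 30 — 60 left.
Gen-15: +60 (room for 70) → 60. Pool exhausted.

60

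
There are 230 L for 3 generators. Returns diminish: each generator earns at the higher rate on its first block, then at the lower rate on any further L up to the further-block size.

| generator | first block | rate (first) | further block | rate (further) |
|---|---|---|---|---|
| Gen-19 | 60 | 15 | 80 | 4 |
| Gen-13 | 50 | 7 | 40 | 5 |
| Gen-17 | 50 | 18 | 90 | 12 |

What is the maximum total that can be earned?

Order all 6 blocks by rate: Gen-17/first 18 > Gen-19/first 15 > Gen-17/second 12 > Gen-13/first 7 > Gen-13/second 5 > Gen-19/second 4.
Gen-17/first (18): +50 — 180 left.
Gen-19/first (15): +60 — 120 left.
Fill Gen-17 second block (90 at 12) — 30 left.
30 remain; put them into Gen-13 first at 7.
Total = 18×50 + 15×60 + 12×90 + 7×30 = 3090.

3090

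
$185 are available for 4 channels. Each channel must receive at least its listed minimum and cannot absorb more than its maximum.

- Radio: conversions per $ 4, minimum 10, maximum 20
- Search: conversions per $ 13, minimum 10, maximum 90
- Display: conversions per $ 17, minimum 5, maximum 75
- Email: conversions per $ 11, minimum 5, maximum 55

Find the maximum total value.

2595

Meeting every minimum uses 10+10+5+5 = 30 $, leaving 155.
Rank by conversions per $: Display 17 > Search 13 > Email 11 > Radio 4.
Give Display 70 more to hit its cap of 75 ; 85 left.
Give Search 80 more to hit its cap of 90 ; 5 left.
Only 5 left; Email takes them to reach 10.
Total = 4×10 + 13×90 + 17×75 + 11×10 = 2595.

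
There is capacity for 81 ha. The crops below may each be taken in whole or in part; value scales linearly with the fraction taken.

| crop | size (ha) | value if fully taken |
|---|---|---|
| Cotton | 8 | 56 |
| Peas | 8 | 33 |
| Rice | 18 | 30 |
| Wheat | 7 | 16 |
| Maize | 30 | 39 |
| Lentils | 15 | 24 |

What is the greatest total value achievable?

191.5

Best value per unit of size first: Cotton 56/8≈7, Peas 33/8≈4.12, Wheat 16/7≈2.29, Rice 30/18≈1.67, Lentils 24/15≈1.6, Maize 39/30≈1.3.
Take all of Cotton (8 ha, value 56) ; 73 ha left.
All 8 ha of Peas fit (value 33) ; 65 remain.
All 7 ha of Wheat fit (value 16) ; 58 remain.
Rice: take in full, 18 ha for value 30 ; 40 left.
Lentils: take in full, 15 ha for value 24 ; 25 left.
25 ha left: a 25/30 share of Maize gives 39×25/30 = 32.5.
Total value = 191.5.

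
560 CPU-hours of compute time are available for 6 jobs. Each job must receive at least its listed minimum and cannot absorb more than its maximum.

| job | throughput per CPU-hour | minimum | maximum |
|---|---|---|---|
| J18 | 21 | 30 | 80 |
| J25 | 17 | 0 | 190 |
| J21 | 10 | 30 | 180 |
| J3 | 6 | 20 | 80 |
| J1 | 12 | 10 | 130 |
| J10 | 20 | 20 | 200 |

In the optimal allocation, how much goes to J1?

40

Meeting every minimum uses 30+0+30+20+10+20 = 110 CPU-hours, leaving 450.
Highest throughput per CPU-hour first: J18 21 > J10 20 > J25 17 > J1 12 > J21 10 > J3 6.
Give J18 50 more to hit its cap of 80 → 400 left.
J10: +180 to 200 (cap) → 220 left.
J25: +190 to 190 (cap) → 30 left.
J1 has room for 120 more but only 30 remain, so it gets 40.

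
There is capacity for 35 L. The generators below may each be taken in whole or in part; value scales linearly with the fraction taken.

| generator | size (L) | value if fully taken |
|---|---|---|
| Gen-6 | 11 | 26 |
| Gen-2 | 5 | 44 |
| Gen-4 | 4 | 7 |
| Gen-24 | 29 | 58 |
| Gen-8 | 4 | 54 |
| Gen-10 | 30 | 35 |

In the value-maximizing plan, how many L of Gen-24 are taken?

Best value per unit of size first: Gen-8 54/4≈13.5, Gen-2 44/5≈8.8, Gen-6 26/11≈2.36, Gen-24 58/29≈2, Gen-4 7/4≈1.75, Gen-10 35/30≈1.17.
Take all of Gen-8 (4 L, value 54) → 31 L left.
Take all of Gen-2 (5 L, value 44) → 26 L left.
Take all of Gen-6 (11 L, value 26) → 15 L left.
15 L left: a 15/29 share of Gen-24 gives 58×15/29 = 30.

15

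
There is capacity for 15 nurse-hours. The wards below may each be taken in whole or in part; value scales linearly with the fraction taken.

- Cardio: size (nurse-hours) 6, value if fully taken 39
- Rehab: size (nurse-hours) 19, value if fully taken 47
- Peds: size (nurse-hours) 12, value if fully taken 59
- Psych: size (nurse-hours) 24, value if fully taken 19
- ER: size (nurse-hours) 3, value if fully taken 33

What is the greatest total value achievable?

101.5

Best value per unit of size first: ER 33/3≈11, Cardio 39/6≈6.5, Peds 59/12≈4.92, Rehab 47/19≈2.47, Psych 19/24≈0.792.
ER: take in full, 3 nurse-hours for value 33 ; 12 left.
Cardio: take in full, 6 nurse-hours for value 39 ; 6 left.
6 nurse-hours left: a 6/12 share of Peds gives 59×6/12 = 29.5.
Total value = 101.5.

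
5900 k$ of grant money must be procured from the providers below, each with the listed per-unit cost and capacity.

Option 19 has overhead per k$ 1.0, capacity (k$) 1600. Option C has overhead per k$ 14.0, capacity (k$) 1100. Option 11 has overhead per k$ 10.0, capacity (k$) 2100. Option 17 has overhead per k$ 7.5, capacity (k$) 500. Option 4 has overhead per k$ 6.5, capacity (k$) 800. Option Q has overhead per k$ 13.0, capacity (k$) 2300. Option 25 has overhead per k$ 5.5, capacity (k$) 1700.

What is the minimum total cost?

32900

Fill from the cheapest provider first.
Take 1600 from Option 19 at 1.0 ; need 4300 more.
Option 25 at 5.5: take all 1700 k$ ; 2600 still needed.
Option 4 at 6.5: take all 800 k$ ; 1800 still needed.
Option 17 at 7.5: take all 500 k$ ; 1300 still needed.
Take 1300 from Option 11 at 10.0 to finish.
Option Q, Option C: unused.
Cost = 1600×1.0 + 1700×5.5 + 800×6.5 + 500×7.5 + 1300×10.0 = 32900.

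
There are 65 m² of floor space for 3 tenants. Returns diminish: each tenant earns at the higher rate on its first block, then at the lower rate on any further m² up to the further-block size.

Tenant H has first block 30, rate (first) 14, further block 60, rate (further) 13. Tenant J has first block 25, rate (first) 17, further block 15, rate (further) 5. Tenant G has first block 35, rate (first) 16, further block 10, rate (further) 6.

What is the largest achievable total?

Rank every tier by rate: Tenant J/T1 17 > Tenant G/T1 16 > Tenant H/T1 14 > Tenant H/T2 13 > Tenant G/T2 6 > Tenant J/T2 5.
Tenant J T1 at 17: fill all 25 ; 40 left.
Tenant G T1 at 16: fill all 35 ; 5 left.
Tenant H T1 at 14: only 5 left, fill 5.
Total = 17×25 + 16×35 + 14×5 = 1055.

1055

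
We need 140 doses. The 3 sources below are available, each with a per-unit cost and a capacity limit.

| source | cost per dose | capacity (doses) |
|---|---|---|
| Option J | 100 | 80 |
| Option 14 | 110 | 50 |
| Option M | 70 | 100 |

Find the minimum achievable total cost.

11000

Fill from the cheapest source first.
Take 100 from Option M at 70 ; need 40 more.
Option J at 100: take 40 of its 80 ; requirement met.
Option 14: unused.
Cost = 100×70 + 40×100 = 11000.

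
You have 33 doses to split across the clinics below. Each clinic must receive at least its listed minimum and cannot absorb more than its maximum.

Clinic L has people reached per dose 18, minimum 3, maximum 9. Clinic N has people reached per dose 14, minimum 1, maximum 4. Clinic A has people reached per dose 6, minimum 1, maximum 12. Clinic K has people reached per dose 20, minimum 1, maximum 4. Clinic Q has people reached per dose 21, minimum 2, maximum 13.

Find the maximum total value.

Meeting every minimum uses 3+1+1+1+2 = 8 doses, leaving 25.
Highest people reached per dose first: Clinic Q 21 > Clinic K 20 > Clinic L 18 > Clinic N 14 > Clinic A 6.
Clinic Q takes 11 more to reach its cap of 13 — 14 left.
Clinic K: +3 to 4 (cap) — 11 left.
Give Clinic L 6 more to hit its cap of 9 — 5 left.
Clinic N: +3 to 4 (cap) — 2 left.
Clinic A: +2 (room for 11) → 3. Pool exhausted.
Total = 18×9 + 14×4 + 6×3 + 20×4 + 21×13 = 589.

589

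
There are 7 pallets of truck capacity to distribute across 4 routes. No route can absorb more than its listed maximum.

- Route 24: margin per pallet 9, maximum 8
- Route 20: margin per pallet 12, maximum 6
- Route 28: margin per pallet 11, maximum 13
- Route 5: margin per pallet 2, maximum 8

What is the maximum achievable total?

Rank by margin per pallet: Route 20 12 > Route 28 11 > Route 24 9 > Route 5 2.
Route 20: +6 to 6 (cap) — 1 left.
Only 1 left; Route 28 takes them to reach 1.
Total = 12×6 + 11×1 = 83.

83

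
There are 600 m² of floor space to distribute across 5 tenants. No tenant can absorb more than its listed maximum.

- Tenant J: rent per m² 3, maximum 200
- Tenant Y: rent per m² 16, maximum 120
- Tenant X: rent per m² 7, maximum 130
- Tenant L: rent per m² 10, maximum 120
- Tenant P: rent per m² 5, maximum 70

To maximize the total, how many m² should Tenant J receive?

Order the tenants by rent per m²: Tenant Y 16 > Tenant L 10 > Tenant X 7 > Tenant P 5 > Tenant J 3.
Tenant Y: +120 to 120 (cap) ; 480 left.
Tenant L: +120 to 120 (cap) ; 360 left.
Tenant X: +130 to 130 (cap) ; 230 left.
Give Tenant P 70 to hit its cap of 70 ; 160 left.
Tenant J has room for 200 but only 160 remain, so it gets 160.

160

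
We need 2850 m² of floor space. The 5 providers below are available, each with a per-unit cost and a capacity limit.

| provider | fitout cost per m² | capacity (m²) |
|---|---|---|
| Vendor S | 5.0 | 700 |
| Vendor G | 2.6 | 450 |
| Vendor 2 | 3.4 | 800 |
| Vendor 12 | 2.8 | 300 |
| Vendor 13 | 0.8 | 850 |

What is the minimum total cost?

7660

Use providers in increasing cost order.
Vendor 13 (0.8): use full 850 ; 2000 m² to go.
Take 450 from Vendor G at 2.6 ; need 1550 more.
Vendor 12 at 2.8: take all 300 m² ; 1250 still needed.
Vendor 2 at 3.4: take all 800 m² ; 450 still needed.
Take 450 from Vendor S at 5.0 to finish.
Cost = 850×0.8 + 450×2.6 + 300×2.8 + 800×3.4 + 450×5.0 = 7660.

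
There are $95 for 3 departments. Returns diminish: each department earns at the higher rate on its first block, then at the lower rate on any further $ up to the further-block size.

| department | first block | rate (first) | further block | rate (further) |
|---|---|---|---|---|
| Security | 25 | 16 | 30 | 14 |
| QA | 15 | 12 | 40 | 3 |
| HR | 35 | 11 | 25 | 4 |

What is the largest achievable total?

1275

Treat each block as its own option and order by rate: Security/tier1 16 > Security/tier2 14 > QA/tier1 12 > HR/tier1 11 > HR/tier2 4 > QA/tier2 3.
Security/tier1 (16): +25 → 70 left.
Security/tier2 (14): +30 → 40 left.
QA tier1 at 12: fill all 15 → 25 left.
25 remain; put them into HR tier1 at 11.
Total = 16×25 + 14×30 + 12×15 + 11×25 = 1275.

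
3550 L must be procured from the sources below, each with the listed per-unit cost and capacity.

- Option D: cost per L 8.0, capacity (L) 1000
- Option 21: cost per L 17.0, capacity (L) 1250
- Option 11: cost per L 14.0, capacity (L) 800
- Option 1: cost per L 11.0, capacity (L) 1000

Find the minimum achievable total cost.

Cheapest first:
Option D at 8.0: take all 1000 L → 2550 still needed.
Take 1000 from Option 1 at 11.0 → need 1550 more.
Option 11 (14.0): use full 800 → 750 L to go.
Option 21 at 17.0: take 750 of its 1250 → requirement met.
Cost = 1000×8.0 + 1000×11.0 + 800×14.0 + 750×17.0 = 42950.

42950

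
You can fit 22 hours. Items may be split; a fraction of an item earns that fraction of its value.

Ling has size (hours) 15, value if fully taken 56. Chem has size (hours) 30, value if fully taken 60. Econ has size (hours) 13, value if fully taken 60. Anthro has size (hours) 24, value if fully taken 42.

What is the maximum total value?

93.6

Sort by value density: Econ 60/13≈4.62, Ling 56/15≈3.73, Chem 60/30≈2, Anthro 42/24≈1.75.
All 13 hours of Econ fit (value 60) → 9 remain.
Fill the last 9 hours with part of Ling: 9/15 of it earns 33.6.
Total value = 93.6.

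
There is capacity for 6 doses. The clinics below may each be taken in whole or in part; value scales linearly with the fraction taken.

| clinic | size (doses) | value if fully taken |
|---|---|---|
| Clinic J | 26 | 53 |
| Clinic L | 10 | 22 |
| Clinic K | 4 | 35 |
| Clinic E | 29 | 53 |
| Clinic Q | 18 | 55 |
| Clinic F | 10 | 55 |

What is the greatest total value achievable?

Sort by value density: Clinic K 35/4≈8.75, Clinic F 55/10≈5.5, Clinic Q 55/18≈3.06, Clinic L 22/10≈2.2, Clinic J 53/26≈2.04, Clinic E 53/29≈1.83.
All 4 doses of Clinic K fit (value 35) ; 2 remain.
Only 2 doses remain; take 2/10 of Clinic F for value 55×2/10 = 11.
Total value = 46.

46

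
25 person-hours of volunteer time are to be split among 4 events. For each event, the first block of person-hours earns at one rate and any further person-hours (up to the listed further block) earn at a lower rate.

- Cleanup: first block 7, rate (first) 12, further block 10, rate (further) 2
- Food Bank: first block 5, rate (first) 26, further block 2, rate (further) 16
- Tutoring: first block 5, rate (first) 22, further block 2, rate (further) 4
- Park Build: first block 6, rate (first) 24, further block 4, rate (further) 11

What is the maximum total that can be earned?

Rank every tier by rate: Food Bank/first 26 > Park Build/first 24 > Tutoring/first 22 > Food Bank/second 16 > Cleanup/first 12 > Park Build/second 11 > Tutoring/second 4 > Cleanup/second 2.
Fill Food Bank first block (5 at 26) — 20 left.
Park Build/first (24): +6 — 14 left.
Tutoring first at 22: fill all 5 — 9 left.
Food Bank second at 16: fill all 2 — 7 left.
Cleanup/first (12): +7 — 0 left.
Total = 26×5 + 24×6 + 22×5 + 16×2 + 12×7 = 500.

500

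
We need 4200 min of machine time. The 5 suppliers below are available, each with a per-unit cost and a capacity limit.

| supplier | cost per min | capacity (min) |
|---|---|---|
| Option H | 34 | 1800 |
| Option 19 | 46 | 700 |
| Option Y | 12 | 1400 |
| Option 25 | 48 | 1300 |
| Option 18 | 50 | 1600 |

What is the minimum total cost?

124600

Fill from the cheapest supplier first.
Take 1400 from Option Y at 12 → need 2800 more.
Take 1800 from Option H at 34 → need 1000 more.
Option 19 (46): use full 700 → 300 min to go.
Take 300 from Option 25 at 48 to finish.
Option 18: unused.
Cost = 1400×12 + 1800×34 + 700×46 + 300×48 = 124600.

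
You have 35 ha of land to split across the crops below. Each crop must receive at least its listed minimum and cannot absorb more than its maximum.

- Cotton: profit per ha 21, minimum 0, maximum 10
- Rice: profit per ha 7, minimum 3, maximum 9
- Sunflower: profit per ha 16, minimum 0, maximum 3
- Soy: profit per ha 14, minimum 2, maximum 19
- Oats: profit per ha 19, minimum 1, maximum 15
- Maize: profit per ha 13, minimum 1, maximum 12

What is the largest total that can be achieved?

Meeting every minimum uses 0+3+0+2+1+1 = 7 ha, leaving 28.
Rank by profit per ha: Cotton 21 > Oats 19 > Sunflower 16 > Soy 14 > Maize 13 > Rice 7.
Give Cotton 10 more to hit its cap of 10 ; 18 left.
Give Oats 14 more to hit its cap of 15 ; 4 left.
Sunflower: +3 to 3 (cap) ; 1 left.
Soy: +1 (room for 17) → 3. Pool exhausted.
Total = 21×10 + 7×3 + 16×3 + 14×3 + 19×15 + 13×1 = 619.

619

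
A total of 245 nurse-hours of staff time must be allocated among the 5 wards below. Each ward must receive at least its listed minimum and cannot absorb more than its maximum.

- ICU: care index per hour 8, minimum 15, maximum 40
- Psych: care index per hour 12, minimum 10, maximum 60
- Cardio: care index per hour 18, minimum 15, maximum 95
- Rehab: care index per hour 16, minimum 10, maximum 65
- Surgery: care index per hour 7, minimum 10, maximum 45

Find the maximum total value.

3660

Meeting every minimum uses 15+10+15+10+10 = 60 nurse-hours, leaving 185.
Order the wards by care index per hour: Cardio 18 > Rehab 16 > Psych 12 > ICU 8 > Surgery 7.
Cardio takes 80 more to reach its cap of 95 → 105 left.
Rehab: +55 to 65 (cap) → 50 left.
Give Psych 50 more to hit its cap of 60 → 0 left.
Total = 8×15 + 12×60 + 18×95 + 16×65 + 7×10 = 3660.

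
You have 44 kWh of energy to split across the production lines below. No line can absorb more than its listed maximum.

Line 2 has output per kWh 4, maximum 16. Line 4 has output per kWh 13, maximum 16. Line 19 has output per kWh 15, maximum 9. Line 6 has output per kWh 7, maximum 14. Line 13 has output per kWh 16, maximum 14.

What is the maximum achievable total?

602

Highest output per kWh first: Line 13 16 > Line 19 15 > Line 4 13 > Line 6 7 > Line 2 4.
Line 13 takes 14 to reach its cap of 14 ; 30 left.
Line 19: +9 to 9 (cap) ; 21 left.
Line 4: +16 to 16 (cap) ; 5 left.
Only 5 left; Line 6 takes them to reach 5.
Total = 13×16 + 15×9 + 7×5 + 16×14 = 602.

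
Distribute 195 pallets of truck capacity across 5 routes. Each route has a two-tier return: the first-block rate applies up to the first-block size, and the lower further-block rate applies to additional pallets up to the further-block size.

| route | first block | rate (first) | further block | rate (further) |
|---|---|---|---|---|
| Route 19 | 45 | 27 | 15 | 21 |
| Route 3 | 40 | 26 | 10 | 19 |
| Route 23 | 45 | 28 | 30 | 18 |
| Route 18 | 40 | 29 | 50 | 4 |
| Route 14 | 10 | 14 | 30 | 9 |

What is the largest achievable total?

Rank every tier by rate: Route 18/T1 29 > Route 23/T1 28 > Route 19/T1 27 > Route 3/T1 26 > Route 19/T2 21 > Route 3/T2 19 > Route 23/T2 18 > Route 14/T1 14 > Route 14/T2 9 > Route 18/T2 4.
Route 18/T1 (29): +40 → 155 left.
Route 23/T1 (28): +45 → 110 left.
Route 19 T1 at 27: fill all 45 → 65 left.
Route 3/T1 (26): +40 → 25 left.
Route 19 T2 at 21: fill all 15 → 10 left.
Route 3 T2 at 19: fill all 10 → 0 left.
Total = 29×40 + 28×45 + 27×45 + 26×40 + 21×15 + 19×10 = 5180.

5180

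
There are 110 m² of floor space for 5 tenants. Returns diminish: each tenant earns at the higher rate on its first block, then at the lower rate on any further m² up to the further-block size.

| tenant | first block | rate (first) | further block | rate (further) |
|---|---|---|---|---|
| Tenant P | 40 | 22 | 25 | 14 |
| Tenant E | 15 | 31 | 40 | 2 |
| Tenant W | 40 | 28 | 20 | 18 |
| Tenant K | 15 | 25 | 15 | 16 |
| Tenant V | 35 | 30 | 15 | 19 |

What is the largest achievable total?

Order all 10 blocks by rate: Tenant E/first 31 > Tenant V/first 30 > Tenant W/first 28 > Tenant K/first 25 > Tenant P/first 22 > Tenant V/second 19 > Tenant W/second 18 > Tenant K/second 16 > Tenant P/second 14 > Tenant E/second 2.
Fill Tenant E first block (15 at 31) → 95 left.
Tenant V/first (30): +35 → 60 left.
Tenant W/first (28): +40 → 20 left.
Tenant K first at 25: fill all 15 → 5 left.
5 remain; put them into Tenant P first at 22.
Total = 31×15 + 30×35 + 28×40 + 25×15 + 22×5 = 3120.

3120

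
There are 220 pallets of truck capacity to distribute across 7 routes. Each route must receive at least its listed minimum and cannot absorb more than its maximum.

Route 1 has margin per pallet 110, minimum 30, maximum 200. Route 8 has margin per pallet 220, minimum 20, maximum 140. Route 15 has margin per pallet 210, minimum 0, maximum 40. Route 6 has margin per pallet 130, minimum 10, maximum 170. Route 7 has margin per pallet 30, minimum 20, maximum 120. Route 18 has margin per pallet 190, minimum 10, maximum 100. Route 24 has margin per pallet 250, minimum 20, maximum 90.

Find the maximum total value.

42800

Meeting every minimum uses 30+20+0+10+20+10+20 = 110 pallets, leaving 110.
Highest margin per pallet first: Route 24 250 > Route 8 220 > Route 15 210 > Route 18 190 > Route 6 130 > Route 1 110 > Route 7 30.
Route 24: +70 to 90 (cap) — 40 left.
Route 8: +40 (room for 120) → 60. Pool exhausted.
Total = 110×30 + 220×60 + 130×10 + 30×20 + 190×10 + 250×90 = 42800.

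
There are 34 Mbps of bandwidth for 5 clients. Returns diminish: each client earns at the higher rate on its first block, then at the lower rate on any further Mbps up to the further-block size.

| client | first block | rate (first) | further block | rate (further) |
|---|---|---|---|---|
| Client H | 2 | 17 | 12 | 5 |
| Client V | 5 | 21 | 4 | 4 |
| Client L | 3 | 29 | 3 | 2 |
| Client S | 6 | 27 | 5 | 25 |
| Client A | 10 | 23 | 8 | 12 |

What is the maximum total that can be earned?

779

Order all 10 blocks by rate: Client L/first 29 > Client S/first 27 > Client S/second 25 > Client A/first 23 > Client V/first 21 > Client H/first 17 > Client A/second 12 > Client H/second 5 > Client V/second 4 > Client L/second 2.
Client L first at 29: fill all 3 — 31 left.
Client S/first (27): +6 — 25 left.
Client S/second (25): +5 — 20 left.
Fill Client A first block (10 at 23) — 10 left.
Client V first at 21: fill all 5 — 5 left.
Client H first at 17: fill all 2 — 3 left.
Client A second at 12: only 3 left, fill 3.
Total = 29×3 + 27×6 + 25×5 + 23×10 + 21×5 + 17×2 + 12×3 = 779.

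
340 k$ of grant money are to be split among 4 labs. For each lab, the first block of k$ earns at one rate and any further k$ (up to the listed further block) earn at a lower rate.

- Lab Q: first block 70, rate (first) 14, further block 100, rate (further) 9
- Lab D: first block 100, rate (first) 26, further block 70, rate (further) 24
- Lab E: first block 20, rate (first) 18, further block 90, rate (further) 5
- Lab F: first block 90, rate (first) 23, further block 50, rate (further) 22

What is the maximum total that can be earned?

7950

Order all 8 blocks by rate: Lab D/T1 26 > Lab D/T2 24 > Lab F/T1 23 > Lab F/T2 22 > Lab E/T1 18 > Lab Q/T1 14 > Lab Q/T2 9 > Lab E/T2 5.
Lab D/T1 (26): +100 → 240 left.
Lab D/T2 (24): +70 → 170 left.
Fill Lab F T1 block (90 at 23) → 80 left.
Fill Lab F T2 block (50 at 22) → 30 left.
Lab E/T1 (18): +20 → 10 left.
Lab Q/T1: +10 of 70 at 14; pool empty.
Total = 26×100 + 24×70 + 23×90 + 22×50 + 18×20 + 14×10 = 7950.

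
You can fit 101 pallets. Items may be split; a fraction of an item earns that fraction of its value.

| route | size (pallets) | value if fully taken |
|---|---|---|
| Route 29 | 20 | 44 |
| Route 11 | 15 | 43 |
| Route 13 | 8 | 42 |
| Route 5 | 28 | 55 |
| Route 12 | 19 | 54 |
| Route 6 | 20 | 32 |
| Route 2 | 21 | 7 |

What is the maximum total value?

Rank by value-to-size ratio: Route 13 42/8≈5.25, Route 11 43/15≈2.87, Route 12 54/19≈2.84, Route 29 44/20≈2.2, Route 5 55/28≈1.96, Route 6 32/20≈1.6, Route 2 7/21≈0.333.
Take all of Route 13 (8 pallets, value 42) → 93 pallets left.
Take all of Route 11 (15 pallets, value 43) → 78 pallets left.
Take all of Route 12 (19 pallets, value 54) → 59 pallets left.
All 20 pallets of Route 29 fit (value 44) → 39 remain.
Route 5: take in full, 28 pallets for value 55 → 11 left.
Fill the last 11 pallets with part of Route 6: 11/20 of it earns 17.6.
Total value = 255.6.

255.6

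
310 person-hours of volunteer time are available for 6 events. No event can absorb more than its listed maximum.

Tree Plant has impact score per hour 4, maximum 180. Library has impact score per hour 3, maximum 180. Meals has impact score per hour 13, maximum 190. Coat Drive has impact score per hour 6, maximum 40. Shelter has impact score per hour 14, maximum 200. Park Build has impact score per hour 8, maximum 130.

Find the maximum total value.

4230

Highest impact score per hour first: Shelter 14 > Meals 13 > Park Build 8 > Coat Drive 6 > Tree Plant 4 > Library 3.
Shelter takes 200 to reach its cap of 200 ; 110 left.
Meals: +110 (room for 190) → 110. Pool exhausted.
Total = 13×110 + 14×200 = 4230.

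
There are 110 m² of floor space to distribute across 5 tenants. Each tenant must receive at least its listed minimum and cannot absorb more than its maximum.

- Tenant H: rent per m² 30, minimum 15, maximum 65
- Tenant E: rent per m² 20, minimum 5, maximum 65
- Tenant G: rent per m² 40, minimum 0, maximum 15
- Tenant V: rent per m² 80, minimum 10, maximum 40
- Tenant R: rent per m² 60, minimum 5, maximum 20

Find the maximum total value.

6000

Meeting every minimum uses 15+5+0+10+5 = 35 m², leaving 75.
Order the tenants by rent per m²: Tenant V 80 > Tenant R 60 > Tenant G 40 > Tenant H 30 > Tenant E 20.
Tenant V: +30 to 40 (cap) ; 45 left.
Tenant R takes 15 more to reach its cap of 20 ; 30 left.
Tenant G: +15 to 15 (cap) ; 15 left.
Tenant H: +15 (room for 50) → 30. Pool exhausted.
Total = 30×30 + 20×5 + 40×15 + 80×40 + 60×20 = 6000.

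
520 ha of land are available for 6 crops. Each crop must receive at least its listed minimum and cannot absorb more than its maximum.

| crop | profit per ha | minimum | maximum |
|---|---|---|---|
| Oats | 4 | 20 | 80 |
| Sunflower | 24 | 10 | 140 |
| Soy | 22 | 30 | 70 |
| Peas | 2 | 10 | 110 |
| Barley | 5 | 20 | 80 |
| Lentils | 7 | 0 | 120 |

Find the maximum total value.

6520

Meeting every minimum uses 20+10+30+10+20+0 = 90 ha, leaving 430.
Rank by profit per ha: Sunflower 24 > Soy 22 > Lentils 7 > Barley 5 > Oats 4 > Peas 2.
Sunflower takes 130 more to reach its cap of 140 ; 300 left.
Soy: +40 to 70 (cap) ; 260 left.
Give Lentils 120 more to hit its cap of 120 ; 140 left.
Barley takes 60 more to reach its cap of 80 ; 80 left.
Oats: +60 to 80 (cap) ; 20 left.
Peas has room for 100 more but only 20 remain, so it gets 30.
Total = 4×80 + 24×140 + 22×70 + 2×30 + 5×80 + 7×120 = 6520.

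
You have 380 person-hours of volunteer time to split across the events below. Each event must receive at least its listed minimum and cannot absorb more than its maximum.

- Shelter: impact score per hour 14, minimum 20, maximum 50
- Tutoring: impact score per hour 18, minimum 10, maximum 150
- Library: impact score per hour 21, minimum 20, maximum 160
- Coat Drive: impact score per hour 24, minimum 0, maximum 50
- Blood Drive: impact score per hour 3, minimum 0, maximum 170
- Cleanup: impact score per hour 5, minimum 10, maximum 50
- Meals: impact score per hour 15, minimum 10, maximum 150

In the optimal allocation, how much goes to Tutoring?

130

Meeting every minimum uses 20+10+20+0+0+10+10 = 70 person-hours, leaving 310.
Rank by impact score per hour: Coat Drive 24 > Library 21 > Tutoring 18 > Meals 15 > Shelter 14 > Cleanup 5 > Blood Drive 3.
Coat Drive: +50 to 50 (cap) — 260 left.
Library takes 140 more to reach its cap of 160 — 120 left.
Tutoring: +120 (room for 140) → 130. Pool exhausted.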